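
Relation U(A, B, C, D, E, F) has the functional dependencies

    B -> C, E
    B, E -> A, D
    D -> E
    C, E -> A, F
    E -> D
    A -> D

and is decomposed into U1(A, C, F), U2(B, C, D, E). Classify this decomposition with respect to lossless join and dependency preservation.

Lossless test: (C)⁺ = {C}, which is a superkey of neither fragment — lossy.
Dependency preservation: the restricted closure of {B, E} across the fragments never reaches {A, D}, so B, E → A, D cannot be enforced without a join — not preserved.

lossy and not dependency-preserving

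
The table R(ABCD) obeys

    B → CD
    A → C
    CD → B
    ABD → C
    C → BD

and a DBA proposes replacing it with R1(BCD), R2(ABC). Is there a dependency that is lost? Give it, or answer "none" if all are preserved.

B → CD lies within R1.
A → C lies within R2.
CD → B lies within R1.
ABD → C: restricted closure across fragments reaches C.
C → BD lies within R1.
Every dependency is enforceable on the fragments, so the decomposition is dependency-preserving.

none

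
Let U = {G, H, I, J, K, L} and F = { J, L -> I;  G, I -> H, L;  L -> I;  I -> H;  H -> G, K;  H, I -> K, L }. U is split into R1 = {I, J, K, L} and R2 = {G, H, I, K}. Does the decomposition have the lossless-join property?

Yes

Common attributes: R1 ∩ R2 = {I, K}.
Closure of {I, K}: I → H applies, adding H; H → G, K applies, adding G; H, I → K, L applies, adding L. So (I, K)⁺ = {G, H, I, K, L}.
This closure contains every attribute of R2, so R1 ∩ R2 → R2. The join is lossless.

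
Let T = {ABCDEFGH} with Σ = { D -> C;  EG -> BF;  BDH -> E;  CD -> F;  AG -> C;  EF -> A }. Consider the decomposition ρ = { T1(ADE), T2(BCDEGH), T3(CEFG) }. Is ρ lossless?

Yes

Chase test. Columns are ABCDEFGH; row i has aⱼ where attribute j ∈ Ti, else bᵢⱼ.
Initial tableau (one row per fragment):
  row 1: a1 b12 b13 a4 a5 b16 b17 b18
  row 2: b21 a2 a3 a4 a5 b26 a7 a8
  row 3: b31 b32 a3 b34 a5 a6 a7 b38
Rows 1 and 2 agree on D; apply D→C and equate their C entries.
Rows 2 and 3 agree on EG; apply EG→BF and equate their BF entries.
Rows 1 and 2 agree on CD; apply CD→F and equate their F entries.
Rows 1 and 2 agree on EF; apply EF→A and equate their A entries.
Rows 1 and 3 agree on EF; apply EF→A and equate their A entries.
Row 2 is now all distinguished symbols — the join is lossless.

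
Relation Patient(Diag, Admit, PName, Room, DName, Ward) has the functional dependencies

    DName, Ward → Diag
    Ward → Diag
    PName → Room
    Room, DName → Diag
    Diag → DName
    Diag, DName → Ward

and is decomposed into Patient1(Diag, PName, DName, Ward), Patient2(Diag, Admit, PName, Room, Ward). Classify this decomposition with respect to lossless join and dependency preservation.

lossless but not dependency-preserving

Lossless test: (Diag, PName, Ward)⁺ = {Diag, PName, Room, DName, Ward}, which contains all of one fragment — lossless.
Dependency preservation: the restricted closure of {Room, DName} across the fragments never reaches {Diag}, so Room, DName → Diag cannot be enforced without a join — not preserved.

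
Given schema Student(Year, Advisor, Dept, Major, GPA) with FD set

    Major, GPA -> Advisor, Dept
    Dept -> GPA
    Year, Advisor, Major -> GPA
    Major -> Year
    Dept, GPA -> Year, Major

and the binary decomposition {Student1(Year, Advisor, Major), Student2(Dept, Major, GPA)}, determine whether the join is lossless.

No

Common attributes: Student1 ∩ Student2 = {Major}.
Closure of {Major}: Major → Year applies, adding Year. So (Major)⁺ = {Year, Major}.
The closure contains neither all of Student1 = {Year, Advisor, Major} nor all of Student2 = {Dept, Major, GPA}, so the common attributes are not a superkey of either fragment. The join is lossy.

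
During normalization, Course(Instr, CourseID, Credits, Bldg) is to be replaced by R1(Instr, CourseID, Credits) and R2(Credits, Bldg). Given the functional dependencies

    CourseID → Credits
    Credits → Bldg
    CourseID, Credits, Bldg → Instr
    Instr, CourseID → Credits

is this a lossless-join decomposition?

Yes

Common attributes: R1 ∩ R2 = {Credits}.
Closure of {Credits}: Credits → Bldg applies, adding Bldg. So (Credits)⁺ = {Credits, Bldg}.
This closure contains every attribute of R2, so R1 ∩ R2 → R2. The join is lossless.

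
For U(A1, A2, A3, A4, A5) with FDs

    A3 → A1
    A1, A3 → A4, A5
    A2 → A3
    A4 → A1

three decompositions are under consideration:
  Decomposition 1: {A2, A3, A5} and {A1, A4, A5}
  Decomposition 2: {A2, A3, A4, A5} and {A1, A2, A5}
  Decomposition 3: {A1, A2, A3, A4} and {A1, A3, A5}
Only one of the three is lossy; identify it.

Decomposition 1

Decomposition 1: common = {A5}, closure = {A5} → lossy.
Decomposition 2: common = {A2, A5}, closure = {A1, A2, A3, A4, A5} → lossless.
Decomposition 3: common = {A1, A3}, closure = {A1, A3, A4, A5} → lossless.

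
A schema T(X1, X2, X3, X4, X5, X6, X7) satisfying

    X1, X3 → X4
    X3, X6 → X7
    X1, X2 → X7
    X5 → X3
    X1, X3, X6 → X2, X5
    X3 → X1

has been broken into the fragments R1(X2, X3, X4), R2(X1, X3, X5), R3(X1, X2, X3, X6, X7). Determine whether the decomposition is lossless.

Chase test. Columns are X1, X2, X3, X4, X5, X6, X7; row i has aⱼ where attribute j ∈ Ri, else bᵢⱼ.
Initial tableau (one row per fragment):
  row 1: b11 a2 a3 a4 b15 b16 b17
  row 2: a1 b22 a3 b24 a5 b26 b27
  row 3: a1 a2 a3 b34 b35 a6 a7
Rows 2 and 3 agree on X1, X3; apply X1, X3→X4 and equate their X4 entries.
Rows 1 and 2 agree on X3; apply X3→X1 and equate their X1 entries.
Rows 1 and 2 agree on X1, X3; apply X1, X3→X4 and equate their X4 entries.
Rows 1 and 3 agree on X1, X2; apply X1, X2→X7 and equate their X7 entries.
No row becomes fully distinguished — the join is lossy.

No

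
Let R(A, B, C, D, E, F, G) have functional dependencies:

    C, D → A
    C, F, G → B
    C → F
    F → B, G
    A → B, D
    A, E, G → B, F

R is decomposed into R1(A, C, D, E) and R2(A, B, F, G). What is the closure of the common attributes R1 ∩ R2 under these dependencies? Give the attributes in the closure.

A, B, D

R1 ∩ R2 = {A}.
A → B, D applies, adding B, D
Closure: {A, B, D}.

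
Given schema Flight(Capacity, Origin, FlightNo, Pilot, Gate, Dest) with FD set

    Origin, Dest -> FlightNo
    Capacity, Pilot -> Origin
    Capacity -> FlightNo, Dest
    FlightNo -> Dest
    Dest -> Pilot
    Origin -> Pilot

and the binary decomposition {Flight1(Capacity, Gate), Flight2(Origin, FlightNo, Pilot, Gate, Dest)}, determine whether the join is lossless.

No

Common attributes: Flight1 ∩ Flight2 = {Gate}.
No dependency enlarges {Gate}, so (Gate)⁺ = {Gate}.
The closure contains neither all of Flight1 = {Capacity, Gate} nor all of Flight2 = {Origin, FlightNo, Pilot, Gate, Dest}, so the common attributes are not a superkey of either fragment. The join is lossy.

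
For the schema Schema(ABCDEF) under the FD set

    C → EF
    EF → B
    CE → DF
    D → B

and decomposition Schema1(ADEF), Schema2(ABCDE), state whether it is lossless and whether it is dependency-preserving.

Lossless test: (ADE)⁺ = {ABDE}, which is a superkey of neither fragment — lossy.
Dependency preservation: the restricted closure of {C} across the fragments never reaches {EF}, so C → EF cannot be enforced without a join — not preserved.

lossy and not dependency-preserving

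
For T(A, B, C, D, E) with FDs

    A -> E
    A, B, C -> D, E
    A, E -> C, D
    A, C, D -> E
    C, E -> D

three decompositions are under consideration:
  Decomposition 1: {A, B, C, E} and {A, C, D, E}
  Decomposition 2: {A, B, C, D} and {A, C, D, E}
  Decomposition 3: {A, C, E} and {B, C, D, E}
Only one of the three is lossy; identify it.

Decomposition 3

Decomposition 1: common = {A, C, E}, closure = {A, C, D, E} → lossless.
Decomposition 2: common = {A, C, D}, closure = {A, C, D, E} → lossless.
Decomposition 3: common = {C, E}, closure = {C, D, E} → lossy.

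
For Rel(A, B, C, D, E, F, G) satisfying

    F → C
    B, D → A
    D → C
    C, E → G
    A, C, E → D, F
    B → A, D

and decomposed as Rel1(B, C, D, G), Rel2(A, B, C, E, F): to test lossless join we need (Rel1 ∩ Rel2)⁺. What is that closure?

Rel1 ∩ Rel2 = {B, C}.
B → A, D applies, adding A, D
Closure: {A, B, C, D}.

A, B, C, D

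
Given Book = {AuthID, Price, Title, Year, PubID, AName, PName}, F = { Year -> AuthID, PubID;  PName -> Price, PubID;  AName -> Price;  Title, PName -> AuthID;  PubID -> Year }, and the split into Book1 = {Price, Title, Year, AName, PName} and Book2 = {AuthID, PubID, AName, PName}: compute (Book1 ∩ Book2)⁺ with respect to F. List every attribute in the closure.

AuthID, Price, Year, PubID, AName, PName

Book1 ∩ Book2 = {AName, PName}.
PName → Price, PubID applies, adding Price, PubID
PubID → Year applies, adding Year
Year → AuthID, PubID applies, adding AuthID
Closure: {AuthID, Price, Year, PubID, AName, PName}.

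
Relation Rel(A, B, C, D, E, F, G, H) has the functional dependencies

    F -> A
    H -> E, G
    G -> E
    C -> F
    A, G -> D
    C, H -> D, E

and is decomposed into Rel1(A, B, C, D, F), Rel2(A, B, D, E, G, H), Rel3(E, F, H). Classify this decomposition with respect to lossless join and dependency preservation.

lossy but dependency-preserving

Lossless test (chase): Rows 1 and 3 agree on F; apply F→A and equate their A entries. Rows 2 and 3 agree on H; apply H→E, G and equate their E, G entries. Rows 2 and 3 agree on A, G; apply A, G→D and equate their D entries. No row becomes fully distinguished — the join is lossy.
Dependency preservation: C, H → D, E is not contained in any single fragment, but the restricted closure of its left-hand side across the fragments still reaches the right-hand side; the remaining FDs each lie inside some fragment. All dependencies are preserved.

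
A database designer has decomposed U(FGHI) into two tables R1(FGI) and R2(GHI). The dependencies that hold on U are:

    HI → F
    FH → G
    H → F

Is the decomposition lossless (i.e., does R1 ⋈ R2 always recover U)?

No

Common attributes: R1 ∩ R2 = {GI}.
No dependency enlarges {GI}, so (GI)⁺ = {GI}.
The closure contains neither all of R1 = {FGI} nor all of R2 = {GHI}, so the common attributes are not a superkey of either fragment. The join is lossy.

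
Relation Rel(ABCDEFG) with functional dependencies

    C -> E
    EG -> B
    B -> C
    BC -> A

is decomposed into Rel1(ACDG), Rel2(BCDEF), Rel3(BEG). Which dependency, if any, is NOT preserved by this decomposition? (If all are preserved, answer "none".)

BC -> A

Check BC → A: no single fragment contains all of {ABC}, and the restricted closure of {BC} across the fragments never reaches {A}.
C → E is preserved.
EG → B is preserved.
B → C is preserved.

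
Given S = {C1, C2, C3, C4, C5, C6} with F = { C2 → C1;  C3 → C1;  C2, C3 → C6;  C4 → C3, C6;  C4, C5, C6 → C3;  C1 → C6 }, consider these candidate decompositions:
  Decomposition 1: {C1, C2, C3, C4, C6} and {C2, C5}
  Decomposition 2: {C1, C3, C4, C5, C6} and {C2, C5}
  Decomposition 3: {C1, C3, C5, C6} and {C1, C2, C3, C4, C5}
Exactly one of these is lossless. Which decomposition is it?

Decomposition 1: common = {C2}, closure = {C1, C2, C6} → lossy.
Decomposition 2: common = {C5}, closure = {C5} → lossy.
Decomposition 3: common = {C1, C3, C5}, closure = {C1, C3, C5, C6} → lossless.

Decomposition 3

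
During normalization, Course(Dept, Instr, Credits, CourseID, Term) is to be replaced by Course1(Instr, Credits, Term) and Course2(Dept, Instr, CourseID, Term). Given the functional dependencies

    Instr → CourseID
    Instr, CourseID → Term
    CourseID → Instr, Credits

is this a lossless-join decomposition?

Yes

Common attributes: Course1 ∩ Course2 = {Instr, Term}.
Closure of {Instr, Term}: Instr → CourseID applies, adding CourseID; CourseID → Instr, Credits applies, adding Credits. So (Instr, Term)⁺ = {Instr, Credits, CourseID, Term}.
This closure contains every attribute of Course1, so Course1 ∩ Course2 → Course1. The join is lossless.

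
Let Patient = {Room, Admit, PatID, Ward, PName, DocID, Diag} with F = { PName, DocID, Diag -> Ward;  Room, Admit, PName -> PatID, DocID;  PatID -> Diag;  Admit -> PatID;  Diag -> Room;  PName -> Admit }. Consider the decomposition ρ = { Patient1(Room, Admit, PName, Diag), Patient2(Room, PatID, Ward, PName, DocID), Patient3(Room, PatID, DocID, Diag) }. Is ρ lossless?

Chase test. Columns are Room, Admit, PatID, Ward, PName, DocID, Diag; row i has aⱼ where attribute j ∈ Patienti, else bᵢⱼ.
Initial tableau (one row per fragment):
  row 1: a1 a2 b13 b14 a5 b16 a7
  row 2: a1 b22 a3 a4 a5 a6 b27
  row 3: a1 b32 a3 b34 b35 a6 a7
Rows 2 and 3 agree on PatID; apply PatID→Diag and equate their Diag entries.
Rows 1 and 2 agree on PName; apply PName→Admit and equate their Admit entries.
Rows 1 and 2 agree on Room, Admit, PName; apply Room, Admit, PName→PatID, DocID and equate their PatID, DocID entries.
Rows 1 and 2 agree on PName, DocID, Diag; apply PName, DocID, Diag→Ward and equate their Ward entries.
Row 1 is now all distinguished symbols — the join is lossless.

Yes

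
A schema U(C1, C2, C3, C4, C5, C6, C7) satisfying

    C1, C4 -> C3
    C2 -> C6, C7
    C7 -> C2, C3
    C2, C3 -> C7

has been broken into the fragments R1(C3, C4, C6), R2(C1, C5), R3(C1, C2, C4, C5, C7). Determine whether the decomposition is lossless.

Chase test. Columns are C1, C2, C3, C4, C5, C6, C7; row i has aⱼ where attribute j ∈ Ri, else bᵢⱼ.
Initial tableau (one row per fragment):
  row 1: b11 b12 a3 a4 b15 a6 b17
  row 2: a1 b22 b23 b24 a5 b26 b27
  row 3: a1 a2 b33 a4 a5 b36 a7
No row becomes fully distinguished — the join is lossy.

No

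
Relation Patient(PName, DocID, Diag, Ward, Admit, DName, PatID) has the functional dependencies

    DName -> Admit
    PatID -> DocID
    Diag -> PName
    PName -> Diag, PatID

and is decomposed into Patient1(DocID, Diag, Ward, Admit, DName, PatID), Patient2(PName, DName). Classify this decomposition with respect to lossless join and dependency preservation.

Lossless test: (DName)⁺ = {Admit, DName}, which is a superkey of neither fragment — lossy.
Dependency preservation: the restricted closure of {Diag} across the fragments never reaches {PName}, so Diag → PName cannot be enforced without a join — not preserved.

lossy and not dependency-preserving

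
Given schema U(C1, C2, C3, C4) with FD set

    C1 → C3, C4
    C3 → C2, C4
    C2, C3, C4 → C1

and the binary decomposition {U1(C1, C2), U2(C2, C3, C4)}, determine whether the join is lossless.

No

Common attributes: U1 ∩ U2 = {C2}.
No dependency enlarges {C2}, so (C2)⁺ = {C2}.
The closure contains neither all of U1 = {C1, C2} nor all of U2 = {C2, C3, C4}, so the common attributes are not a superkey of either fragment. The join is lossy.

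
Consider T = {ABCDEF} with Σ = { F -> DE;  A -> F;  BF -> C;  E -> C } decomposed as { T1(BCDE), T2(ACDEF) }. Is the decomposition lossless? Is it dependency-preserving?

lossy but dependency-preserving

Lossless test: (CDE)⁺ = {CDE}, which is a superkey of neither fragment — lossy.
Dependency preservation: BF → C is not contained in any single fragment, but the restricted closure of its left-hand side across the fragments still reaches the right-hand side; the remaining FDs each lie inside some fragment. All dependencies are preserved.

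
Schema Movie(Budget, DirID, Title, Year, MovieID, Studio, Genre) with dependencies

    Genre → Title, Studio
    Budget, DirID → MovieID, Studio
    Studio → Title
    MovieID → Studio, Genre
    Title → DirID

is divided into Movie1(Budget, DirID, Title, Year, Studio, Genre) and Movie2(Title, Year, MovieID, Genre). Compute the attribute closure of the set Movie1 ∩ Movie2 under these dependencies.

Movie1 ∩ Movie2 = {Title, Year, Genre}.
Genre → Title, Studio applies, adding Studio
Title → DirID applies, adding DirID
Closure: {DirID, Title, Year, Studio, Genre}.

DirID, Title, Year, Studio, Genre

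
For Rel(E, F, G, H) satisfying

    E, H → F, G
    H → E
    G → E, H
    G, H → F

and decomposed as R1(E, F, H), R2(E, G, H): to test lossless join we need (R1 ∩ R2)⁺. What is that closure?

E, F, G, H

R1 ∩ R2 = {E, H}.
E, H → F, G applies, adding F, G
Closure: {E, F, G, H}.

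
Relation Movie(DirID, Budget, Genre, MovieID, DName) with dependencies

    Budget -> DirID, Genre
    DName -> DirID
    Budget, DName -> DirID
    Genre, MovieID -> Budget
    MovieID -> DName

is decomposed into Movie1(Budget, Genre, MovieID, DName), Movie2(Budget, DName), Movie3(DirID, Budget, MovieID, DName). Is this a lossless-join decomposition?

Yes

Chase test. Columns are DirID, Budget, Genre, MovieID, DName; row i has aⱼ where attribute j ∈ Moviei, else bᵢⱼ.
Initial tableau (one row per fragment):
  row 1: b11 a2 a3 a4 a5
  row 2: b21 a2 b23 b24 a5
  row 3: a1 a2 b33 a4 a5
Rows 1 and 2 agree on Budget; apply Budget→DirID, Genre and equate their DirID, Genre entries.
Rows 1 and 3 agree on Budget; apply Budget→DirID, Genre and equate their DirID, Genre entries.
Row 1 is now all distinguished symbols — the join is lossless.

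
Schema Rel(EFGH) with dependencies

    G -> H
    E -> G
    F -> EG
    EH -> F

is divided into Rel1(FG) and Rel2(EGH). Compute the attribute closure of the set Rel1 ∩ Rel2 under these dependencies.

Rel1 ∩ Rel2 = {G}.
G → H applies, adding H
Closure: {GH}.

GH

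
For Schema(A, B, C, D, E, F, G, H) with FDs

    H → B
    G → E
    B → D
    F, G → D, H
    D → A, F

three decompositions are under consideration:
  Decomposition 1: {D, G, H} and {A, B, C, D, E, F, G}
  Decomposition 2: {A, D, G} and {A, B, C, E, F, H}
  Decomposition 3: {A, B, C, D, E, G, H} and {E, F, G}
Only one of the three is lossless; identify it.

Decomposition 1: common = {D, G}, closure = {A, B, D, E, F, G, H} → lossless.
Decomposition 2: common = {A}, closure = {A} → lossy.
Decomposition 3: common = {E, G}, closure = {E, G} → lossy.

Decomposition 1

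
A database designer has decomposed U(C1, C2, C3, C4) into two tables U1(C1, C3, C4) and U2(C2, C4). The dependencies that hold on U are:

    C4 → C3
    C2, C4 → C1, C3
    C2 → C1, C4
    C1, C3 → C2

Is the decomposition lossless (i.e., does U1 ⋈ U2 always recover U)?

Common attributes: U1 ∩ U2 = {C4}.
Closure of {C4}: C4 → C3 applies, adding C3. So (C4)⁺ = {C3, C4}.
The closure contains neither all of U1 = {C1, C3, C4} nor all of U2 = {C2, C4}, so the common attributes are not a superkey of either fragment. The join is lossy.

No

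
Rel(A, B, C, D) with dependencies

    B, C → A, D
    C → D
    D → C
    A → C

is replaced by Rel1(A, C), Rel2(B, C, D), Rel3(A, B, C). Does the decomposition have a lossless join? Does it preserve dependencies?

Lossless test (chase): Rows 2 and 3 agree on B, C; apply B, C→A, D and equate their A, D entries. Rows 1 and 2 agree on C; apply C→D and equate their D entries. Row 2 is now all distinguished symbols — the join is lossless.
Dependency preservation: B, C → A, D is not contained in any single fragment, but the restricted closure of its left-hand side across the fragments still reaches the right-hand side; the remaining FDs each lie inside some fragment. All dependencies are preserved.

lossless and dependency-preserving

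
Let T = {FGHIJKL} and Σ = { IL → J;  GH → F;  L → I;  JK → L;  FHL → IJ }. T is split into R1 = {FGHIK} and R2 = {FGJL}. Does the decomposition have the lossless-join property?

Common attributes: R1 ∩ R2 = {FG}.
No dependency enlarges {FG}, so (FG)⁺ = {FG}.
The closure contains neither all of R1 = {FGHIK} nor all of R2 = {FGJL}, so the common attributes are not a superkey of either fragment. The join is lossy.

No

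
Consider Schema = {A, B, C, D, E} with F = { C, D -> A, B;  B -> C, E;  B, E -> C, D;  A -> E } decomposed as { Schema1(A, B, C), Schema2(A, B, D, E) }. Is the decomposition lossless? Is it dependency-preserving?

lossless but not dependency-preserving

Lossless test: (A, B)⁺ = {A, B, C, D, E}, which contains all of one fragment — lossless.
Dependency preservation: the restricted closure of {C, D} across the fragments never reaches {A, B}, so C, D → A, B cannot be enforced without a join — not preserved.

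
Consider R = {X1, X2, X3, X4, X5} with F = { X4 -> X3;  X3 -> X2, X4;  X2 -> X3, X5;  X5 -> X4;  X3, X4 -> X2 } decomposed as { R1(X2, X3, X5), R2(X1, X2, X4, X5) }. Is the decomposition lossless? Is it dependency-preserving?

lossless and dependency-preserving

Lossless test: (X2, X5)⁺ = {X2, X3, X4, X5}, which contains all of one fragment — lossless.
Dependency preservation: X4 → X3; X3 → X2, X4; X3, X4 → X2 are not contained in any single fragment, but the restricted closure of each left-hand side across the fragments still reaches the right-hand side; the remaining FDs each lie inside some fragment. All dependencies are preserved.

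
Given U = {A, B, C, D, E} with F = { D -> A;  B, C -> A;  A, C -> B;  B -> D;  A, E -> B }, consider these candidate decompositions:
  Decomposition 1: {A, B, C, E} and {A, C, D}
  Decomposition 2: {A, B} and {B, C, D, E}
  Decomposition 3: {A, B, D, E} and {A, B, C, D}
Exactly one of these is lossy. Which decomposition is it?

Decomposition 3

Decomposition 1: common = {A, C}, closure = {A, B, C, D} → lossless.
Decomposition 2: common = {B}, closure = {A, B, D} → lossless.
Decomposition 3: common = {A, B, D}, closure = {A, B, D} → lossy.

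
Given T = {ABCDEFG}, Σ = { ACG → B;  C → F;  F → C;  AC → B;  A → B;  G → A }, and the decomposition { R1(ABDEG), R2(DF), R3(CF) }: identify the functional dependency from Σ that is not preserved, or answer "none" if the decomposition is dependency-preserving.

ACG → B: restricted closure across fragments reaches B.
C → F lies within R3.
F → C lies within R3.
AC → B: restricted closure across fragments reaches B.
A → B lies within R1.
G → A lies within R1.
Every dependency is enforceable on the fragments, so the decomposition is dependency-preserving.

none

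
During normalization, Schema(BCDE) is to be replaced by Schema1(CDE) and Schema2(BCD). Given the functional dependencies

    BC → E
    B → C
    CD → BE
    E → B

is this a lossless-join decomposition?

Yes

Common attributes: Schema1 ∩ Schema2 = {CD}.
Closure of {CD}: CD → BE applies, adding BE. So (CD)⁺ = {BCDE}.
This closure contains every attribute of Schema1, so Schema1 ∩ Schema2 → Schema1. The join is lossless.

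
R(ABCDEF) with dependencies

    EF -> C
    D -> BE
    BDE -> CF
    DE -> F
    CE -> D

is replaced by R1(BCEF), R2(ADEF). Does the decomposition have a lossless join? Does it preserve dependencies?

Lossless test: (EF)⁺ = {BCDEF}, which contains all of one fragment — lossless.
Dependency preservation: D → BE; BDE → CF; CE → D are not contained in any single fragment, but the restricted closure of each left-hand side across the fragments still reaches the right-hand side; the remaining FDs each lie inside some fragment. All dependencies are preserved.

lossless and dependency-preserving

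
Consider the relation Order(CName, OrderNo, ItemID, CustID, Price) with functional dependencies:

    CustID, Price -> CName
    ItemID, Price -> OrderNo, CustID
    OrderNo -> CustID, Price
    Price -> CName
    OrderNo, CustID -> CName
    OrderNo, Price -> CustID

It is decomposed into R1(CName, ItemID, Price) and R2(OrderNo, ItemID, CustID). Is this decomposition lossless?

Common attributes: R1 ∩ R2 = {ItemID}.
No dependency enlarges {ItemID}, so (ItemID)⁺ = {ItemID}.
The closure contains neither all of R1 = {CName, ItemID, Price} nor all of R2 = {OrderNo, ItemID, CustID}, so the common attributes are not a superkey of either fragment. The join is lossy.

No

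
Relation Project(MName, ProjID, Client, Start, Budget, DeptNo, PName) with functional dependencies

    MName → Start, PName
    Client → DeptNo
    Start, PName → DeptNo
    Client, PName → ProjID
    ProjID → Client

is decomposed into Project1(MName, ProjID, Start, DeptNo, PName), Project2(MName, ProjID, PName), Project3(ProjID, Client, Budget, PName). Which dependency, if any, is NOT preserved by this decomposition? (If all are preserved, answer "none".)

Client → DeptNo

Check Client → DeptNo: no single fragment contains all of {Client, DeptNo}, and the restricted closure of {Client} across the fragments never reaches {DeptNo}.
MName → Start, PName is preserved.
Start, PName → DeptNo is preserved.
Client, PName → ProjID is preserved.
ProjID → Client is preserved.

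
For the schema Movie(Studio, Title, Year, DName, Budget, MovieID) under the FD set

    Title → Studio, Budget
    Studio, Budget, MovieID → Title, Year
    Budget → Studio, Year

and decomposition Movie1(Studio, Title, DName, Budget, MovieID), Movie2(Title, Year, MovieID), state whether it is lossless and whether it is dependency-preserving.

lossless but not dependency-preserving

Lossless test: (Title, MovieID)⁺ = {Studio, Title, Year, Budget, MovieID}, which contains all of one fragment — lossless.
Dependency preservation: the restricted closure of {Budget} across the fragments never reaches {Studio, Year}, so Budget → Studio, Year cannot be enforced without a join — not preserved.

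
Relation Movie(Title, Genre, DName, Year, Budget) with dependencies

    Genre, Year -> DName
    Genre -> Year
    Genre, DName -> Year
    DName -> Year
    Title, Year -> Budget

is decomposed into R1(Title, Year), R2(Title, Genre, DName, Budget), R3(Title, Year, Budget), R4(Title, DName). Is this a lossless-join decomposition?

No

Chase test. Columns are Title, Genre, DName, Year, Budget; row i has aⱼ where attribute j ∈ Ri, else bᵢⱼ.
Initial tableau (one row per fragment):
  row 1: a1 b12 b13 a4 b15
  row 2: a1 a2 a3 b24 a5
  row 3: a1 b32 b33 a4 a5
  row 4: a1 b42 a3 b44 b45
Rows 2 and 4 agree on DName; apply DName→Year and equate their Year entries.
Rows 1 and 3 agree on Title, Year; apply Title, Year→Budget and equate their Budget entries.
Rows 2 and 4 agree on Title, Year; apply Title, Year→Budget and equate their Budget entries.
No row becomes fully distinguished — the join is lossy.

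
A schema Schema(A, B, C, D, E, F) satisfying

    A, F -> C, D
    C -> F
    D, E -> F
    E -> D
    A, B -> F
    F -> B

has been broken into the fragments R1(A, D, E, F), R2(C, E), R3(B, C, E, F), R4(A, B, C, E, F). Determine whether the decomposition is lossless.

Yes

Chase test. Columns are A, B, C, D, E, F; row i has aⱼ where attribute j ∈ Ri, else bᵢⱼ.
Initial tableau (one row per fragment):
  row 1: a1 b12 b13 a4 a5 a6
  row 2: b21 b22 a3 b24 a5 b26
  row 3: b31 a2 a3 b34 a5 a6
  row 4: a1 a2 a3 b44 a5 a6
Rows 1 and 4 agree on A, F; apply A, F→C, D and equate their C, D entries.
Rows 1 and 2 agree on C; apply C→F and equate their F entries.
Rows 1 and 2 agree on E; apply E→D and equate their D entries.
Rows 1 and 3 agree on E; apply E→D and equate their D entries.
Rows 1 and 2 agree on F; apply F→B and equate their B entries.
Rows 1 and 3 agree on F; apply F→B and equate their B entries.
Row 1 is now all distinguished symbols — the join is lossless.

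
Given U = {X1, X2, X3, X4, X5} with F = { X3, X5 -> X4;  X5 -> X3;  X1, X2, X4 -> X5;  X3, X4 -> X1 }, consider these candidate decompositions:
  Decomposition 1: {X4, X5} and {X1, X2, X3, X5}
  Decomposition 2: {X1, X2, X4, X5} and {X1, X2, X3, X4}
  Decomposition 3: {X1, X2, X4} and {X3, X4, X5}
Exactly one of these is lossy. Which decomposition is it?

Decomposition 1: common = {X5}, closure = {X1, X3, X4, X5} → lossless.
Decomposition 2: common = {X1, X2, X4}, closure = {X1, X2, X3, X4, X5} → lossless.
Decomposition 3: common = {X4}, closure = {X4} → lossy.

Decomposition 3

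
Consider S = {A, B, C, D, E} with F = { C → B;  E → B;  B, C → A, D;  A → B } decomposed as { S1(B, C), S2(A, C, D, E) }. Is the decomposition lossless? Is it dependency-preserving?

Lossless test: (C)⁺ = {A, B, C, D}, which contains all of one fragment — lossless.
Dependency preservation: the restricted closure of {E} across the fragments never reaches {B}, so E → B cannot be enforced without a join — not preserved.

lossless but not dependency-preserving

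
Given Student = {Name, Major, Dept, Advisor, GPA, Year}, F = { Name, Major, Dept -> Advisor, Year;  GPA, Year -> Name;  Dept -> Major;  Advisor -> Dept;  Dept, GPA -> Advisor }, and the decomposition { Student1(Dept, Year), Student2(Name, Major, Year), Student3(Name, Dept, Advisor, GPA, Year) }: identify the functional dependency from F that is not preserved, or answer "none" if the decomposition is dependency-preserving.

Check Dept → Major: no single fragment contains all of {Major, Dept}, and the restricted closure of {Dept} across the fragments never reaches {Major}.
Name, Major, Dept → Advisor, Year is preserved.
GPA, Year → Name is preserved.
Advisor → Dept is preserved.
Dept, GPA → Advisor is preserved.

Dept -> Major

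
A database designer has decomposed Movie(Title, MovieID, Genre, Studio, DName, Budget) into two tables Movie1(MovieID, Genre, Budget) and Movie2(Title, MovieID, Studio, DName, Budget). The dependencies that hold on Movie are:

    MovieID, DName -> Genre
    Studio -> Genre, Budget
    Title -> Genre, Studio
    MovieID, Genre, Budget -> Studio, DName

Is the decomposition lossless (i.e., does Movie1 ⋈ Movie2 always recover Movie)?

Common attributes: Movie1 ∩ Movie2 = {MovieID, Budget}.
No dependency enlarges {MovieID, Budget}, so (MovieID, Budget)⁺ = {MovieID, Budget}.
The closure contains neither all of Movie1 = {MovieID, Genre, Budget} nor all of Movie2 = {Title, MovieID, Studio, DName, Budget}, so the common attributes are not a superkey of either fragment. The join is lossy.

No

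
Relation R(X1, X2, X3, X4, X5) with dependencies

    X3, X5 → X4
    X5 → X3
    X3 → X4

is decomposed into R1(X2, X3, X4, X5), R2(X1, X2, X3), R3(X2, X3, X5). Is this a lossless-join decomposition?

No

Chase test. Columns are X1, X2, X3, X4, X5; row i has aⱼ where attribute j ∈ Ri, else bᵢⱼ.
Initial tableau (one row per fragment):
  row 1: b11 a2 a3 a4 a5
  row 2: a1 a2 a3 b24 b25
  row 3: b31 a2 a3 b34 a5
Rows 1 and 3 agree on X3, X5; apply X3, X5→X4 and equate their X4 entries.
Rows 1 and 2 agree on X3; apply X3→X4 and equate their X4 entries.
No row becomes fully distinguished — the join is lossy.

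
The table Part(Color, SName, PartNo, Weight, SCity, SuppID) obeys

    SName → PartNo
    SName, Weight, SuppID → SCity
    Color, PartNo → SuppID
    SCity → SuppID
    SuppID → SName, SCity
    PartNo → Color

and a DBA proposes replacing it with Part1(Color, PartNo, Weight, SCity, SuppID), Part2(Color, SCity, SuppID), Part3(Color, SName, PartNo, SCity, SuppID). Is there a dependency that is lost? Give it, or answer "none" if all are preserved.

SName → PartNo lies within Part3.
SName, Weight, SuppID → SCity: restricted closure across fragments reaches SCity.
Color, PartNo → SuppID lies within Part1.
SCity → SuppID lies within Part1.
SuppID → SName, SCity lies within Part3.
PartNo → Color lies within Part1.
Every dependency is enforceable on the fragments, so the decomposition is dependency-preserving.

none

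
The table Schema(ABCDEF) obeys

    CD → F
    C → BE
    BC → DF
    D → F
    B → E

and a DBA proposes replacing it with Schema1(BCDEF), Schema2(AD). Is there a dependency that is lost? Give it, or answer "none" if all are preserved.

none

CD → F lies within Schema1.
C → BE lies within Schema1.
BC → DF lies within Schema1.
D → F lies within Schema1.
B → E lies within Schema1.
Every dependency is enforceable on the fragments, so the decomposition is dependency-preserving.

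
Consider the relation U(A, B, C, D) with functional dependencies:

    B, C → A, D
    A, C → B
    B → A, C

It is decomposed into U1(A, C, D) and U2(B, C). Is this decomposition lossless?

Common attributes: U1 ∩ U2 = {C}.
No dependency enlarges {C}, so (C)⁺ = {C}.
The closure contains neither all of U1 = {A, C, D} nor all of U2 = {B, C}, so the common attributes are not a superkey of either fragment. The join is lossy.

No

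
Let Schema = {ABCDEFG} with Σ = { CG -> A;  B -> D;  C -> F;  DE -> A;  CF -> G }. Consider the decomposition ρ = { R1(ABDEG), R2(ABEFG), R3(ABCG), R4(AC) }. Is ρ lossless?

No

Chase test. Columns are ABCDEFG; row i has aⱼ where attribute j ∈ Ri, else bᵢⱼ.
Initial tableau (one row per fragment):
  row 1: a1 a2 b13 a4 a5 b16 a7
  row 2: a1 a2 b23 b24 a5 a6 a7
  row 3: a1 a2 a3 b34 b35 b36 a7
  row 4: a1 b42 a3 b44 b45 b46 b47
Rows 1 and 2 agree on B; apply B→D and equate their D entries.
Rows 1 and 3 agree on B; apply B→D and equate their D entries.
Rows 3 and 4 agree on C; apply C→F and equate their F entries.
Rows 3 and 4 agree on CF; apply CF→G and equate their G entries.
No row becomes fully distinguished — the join is lossy.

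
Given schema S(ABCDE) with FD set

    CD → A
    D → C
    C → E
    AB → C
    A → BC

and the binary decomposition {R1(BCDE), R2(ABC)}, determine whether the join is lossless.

Common attributes: R1 ∩ R2 = {BC}.
Closure of {BC}: C → E applies, adding E. So (BC)⁺ = {BCE}.
The closure contains neither all of R1 = {BCDE} nor all of R2 = {ABC}, so the common attributes are not a superkey of either fragment. The join is lossy.

No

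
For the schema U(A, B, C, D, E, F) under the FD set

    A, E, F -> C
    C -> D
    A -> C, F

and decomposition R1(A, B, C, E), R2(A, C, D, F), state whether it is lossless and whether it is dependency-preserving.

lossless and dependency-preserving

Lossless test: (A, C)⁺ = {A, C, D, F}, which contains all of one fragment — lossless.
Dependency preservation: A, E, F → C is not contained in any single fragment, but the restricted closure of its left-hand side across the fragments still reaches the right-hand side; the remaining FDs each lie inside some fragment. All dependencies are preserved.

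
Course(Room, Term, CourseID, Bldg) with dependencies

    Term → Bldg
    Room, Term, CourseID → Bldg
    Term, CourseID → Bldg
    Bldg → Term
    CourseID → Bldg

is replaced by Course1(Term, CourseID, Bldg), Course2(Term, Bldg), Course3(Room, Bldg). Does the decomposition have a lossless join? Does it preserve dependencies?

lossy but dependency-preserving

Lossless test (chase): Rows 1 and 3 agree on Bldg; apply Bldg→Term and equate their Term entries. No row becomes fully distinguished — the join is lossy.
Dependency preservation: Room, Term, CourseID → Bldg is not contained in any single fragment, but the restricted closure of its left-hand side across the fragments still reaches the right-hand side; the remaining FDs each lie inside some fragment. All dependencies are preserved.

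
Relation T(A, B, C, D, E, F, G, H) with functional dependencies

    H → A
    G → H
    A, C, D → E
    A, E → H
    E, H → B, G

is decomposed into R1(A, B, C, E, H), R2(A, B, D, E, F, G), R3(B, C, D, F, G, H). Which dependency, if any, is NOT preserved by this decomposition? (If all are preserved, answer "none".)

A, C, D → E

Check A, C, D → E: no single fragment contains all of {A, C, D, E}, and the restricted closure of {A, C, D} across the fragments never reaches {E}.
H → A is preserved.
G → H is preserved.
A, E → H is preserved.
E, H → B, G is preserved.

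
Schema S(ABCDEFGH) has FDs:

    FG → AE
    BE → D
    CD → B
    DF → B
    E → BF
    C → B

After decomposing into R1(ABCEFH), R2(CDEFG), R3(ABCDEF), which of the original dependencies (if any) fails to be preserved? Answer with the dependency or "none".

Check FG → AE: no single fragment contains all of {AEFG}, and the restricted closure of {FG} across the fragments never reaches {AE}.
BE → D is preserved.
CD → B is preserved.
DF → B is preserved.
E → BF is preserved.
C → B is preserved.

FG → AE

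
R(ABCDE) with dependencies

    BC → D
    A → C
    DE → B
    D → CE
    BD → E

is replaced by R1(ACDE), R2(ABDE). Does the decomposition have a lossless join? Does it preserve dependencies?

lossless but not dependency-preserving

Lossless test: (ADE)⁺ = {ABCDE}, which contains all of one fragment — lossless.
Dependency preservation: the restricted closure of {BC} across the fragments never reaches {D}, so BC → D cannot be enforced without a join — not preserved.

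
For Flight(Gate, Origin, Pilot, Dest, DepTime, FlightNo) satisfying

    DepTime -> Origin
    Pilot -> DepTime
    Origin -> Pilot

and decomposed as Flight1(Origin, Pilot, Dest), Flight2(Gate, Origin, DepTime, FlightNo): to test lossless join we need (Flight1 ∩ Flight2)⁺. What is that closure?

Origin, Pilot, DepTime

Flight1 ∩ Flight2 = {Origin}.
Origin → Pilot applies, adding Pilot
Pilot → DepTime applies, adding DepTime
Closure: {Origin, Pilot, DepTime}.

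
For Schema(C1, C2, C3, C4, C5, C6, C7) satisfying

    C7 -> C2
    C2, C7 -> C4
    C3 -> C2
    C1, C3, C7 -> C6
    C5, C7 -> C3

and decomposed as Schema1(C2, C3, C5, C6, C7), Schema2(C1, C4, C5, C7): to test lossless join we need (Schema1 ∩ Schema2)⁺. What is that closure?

Schema1 ∩ Schema2 = {C5, C7}.
C7 → C2 applies, adding C2
C2, C7 → C4 applies, adding C4
C5, C7 → C3 applies, adding C3
Closure: {C2, C3, C4, C5, C7}.

C2, C3, C4, C5, C7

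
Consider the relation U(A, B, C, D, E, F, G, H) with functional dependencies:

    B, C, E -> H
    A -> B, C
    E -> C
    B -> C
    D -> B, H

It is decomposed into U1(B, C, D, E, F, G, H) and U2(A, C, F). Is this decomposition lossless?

No

Common attributes: U1 ∩ U2 = {C, F}.
No dependency enlarges {C, F}, so (C, F)⁺ = {C, F}.
The closure contains neither all of U1 = {B, C, D, E, F, G, H} nor all of U2 = {A, C, F}, so the common attributes are not a superkey of either fragment. The join is lossy.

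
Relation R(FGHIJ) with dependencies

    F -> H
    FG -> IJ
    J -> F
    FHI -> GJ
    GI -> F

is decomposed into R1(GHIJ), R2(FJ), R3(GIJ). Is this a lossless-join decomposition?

Chase test. Columns are FGHIJ; row i has aⱼ where attribute j ∈ Ri, else bᵢⱼ.
Initial tableau (one row per fragment):
  row 1: b11 a2 a3 a4 a5
  row 2: a1 b22 b23 b24 a5
  row 3: b31 a2 b33 a4 a5
Rows 1 and 2 agree on J; apply J→F and equate their F entries.
Rows 1 and 3 agree on J; apply J→F and equate their F entries.
Rows 1 and 2 agree on F; apply F→H and equate their H entries.
Rows 1 and 3 agree on F; apply F→H and equate their H entries.
Row 1 is now all distinguished symbols — the join is lossless.

Yes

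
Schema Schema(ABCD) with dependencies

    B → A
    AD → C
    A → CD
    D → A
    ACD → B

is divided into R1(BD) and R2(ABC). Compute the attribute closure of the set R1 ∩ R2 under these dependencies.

ABCD

R1 ∩ R2 = {B}.
B → A applies, adding A
A → CD applies, adding CD
Closure: {ABCD}.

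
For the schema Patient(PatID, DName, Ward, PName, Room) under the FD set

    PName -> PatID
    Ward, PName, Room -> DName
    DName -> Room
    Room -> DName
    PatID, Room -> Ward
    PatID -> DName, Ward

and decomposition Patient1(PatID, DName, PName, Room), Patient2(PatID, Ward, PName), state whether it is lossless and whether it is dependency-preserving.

Lossless test: (PatID, PName)⁺ = {PatID, DName, Ward, PName, Room}, which contains all of one fragment — lossless.
Dependency preservation: Ward, PName, Room → DName; PatID, Room → Ward; PatID → DName, Ward are not contained in any single fragment, but the restricted closure of each left-hand side across the fragments still reaches the right-hand side; the remaining FDs each lie inside some fragment. All dependencies are preserved.

lossless and dependency-preserving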